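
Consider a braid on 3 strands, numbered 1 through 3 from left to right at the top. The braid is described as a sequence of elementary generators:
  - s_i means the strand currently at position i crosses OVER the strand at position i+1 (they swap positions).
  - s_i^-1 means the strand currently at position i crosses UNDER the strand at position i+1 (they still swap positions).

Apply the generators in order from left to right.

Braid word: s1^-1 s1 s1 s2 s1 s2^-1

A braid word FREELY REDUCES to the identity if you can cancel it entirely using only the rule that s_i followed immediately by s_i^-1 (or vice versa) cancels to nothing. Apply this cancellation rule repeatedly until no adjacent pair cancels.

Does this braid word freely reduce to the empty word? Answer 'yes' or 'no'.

Gen 1 (s1^-1): push. Stack: [s1^-1]
Gen 2 (s1): cancels prior s1^-1. Stack: []
Gen 3 (s1): push. Stack: [s1]
Gen 4 (s2): push. Stack: [s1 s2]
Gen 5 (s1): push. Stack: [s1 s2 s1]
Gen 6 (s2^-1): push. Stack: [s1 s2 s1 s2^-1]
Reduced word: s1 s2 s1 s2^-1

Answer: no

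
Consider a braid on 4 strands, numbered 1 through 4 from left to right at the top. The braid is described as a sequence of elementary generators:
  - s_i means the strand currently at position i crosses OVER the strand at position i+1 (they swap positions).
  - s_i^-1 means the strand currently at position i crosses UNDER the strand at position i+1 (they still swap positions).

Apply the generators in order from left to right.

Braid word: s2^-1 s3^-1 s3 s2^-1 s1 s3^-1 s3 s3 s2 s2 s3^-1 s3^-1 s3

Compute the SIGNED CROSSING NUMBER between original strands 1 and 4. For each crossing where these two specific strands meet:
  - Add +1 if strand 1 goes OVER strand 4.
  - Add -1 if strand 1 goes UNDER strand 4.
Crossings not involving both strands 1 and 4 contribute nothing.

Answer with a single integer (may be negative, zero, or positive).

Gen 1: crossing 2x3. Both 1&4? no. Sum: 0
Gen 2: crossing 2x4. Both 1&4? no. Sum: 0
Gen 3: crossing 4x2. Both 1&4? no. Sum: 0
Gen 4: crossing 3x2. Both 1&4? no. Sum: 0
Gen 5: crossing 1x2. Both 1&4? no. Sum: 0
Gen 6: crossing 3x4. Both 1&4? no. Sum: 0
Gen 7: crossing 4x3. Both 1&4? no. Sum: 0
Gen 8: crossing 3x4. Both 1&4? no. Sum: 0
Gen 9: 1 over 4. Both 1&4? yes. Contrib: +1. Sum: 1
Gen 10: 4 over 1. Both 1&4? yes. Contrib: -1. Sum: 0
Gen 11: crossing 4x3. Both 1&4? no. Sum: 0
Gen 12: crossing 3x4. Both 1&4? no. Sum: 0
Gen 13: crossing 4x3. Both 1&4? no. Sum: 0

Answer: 0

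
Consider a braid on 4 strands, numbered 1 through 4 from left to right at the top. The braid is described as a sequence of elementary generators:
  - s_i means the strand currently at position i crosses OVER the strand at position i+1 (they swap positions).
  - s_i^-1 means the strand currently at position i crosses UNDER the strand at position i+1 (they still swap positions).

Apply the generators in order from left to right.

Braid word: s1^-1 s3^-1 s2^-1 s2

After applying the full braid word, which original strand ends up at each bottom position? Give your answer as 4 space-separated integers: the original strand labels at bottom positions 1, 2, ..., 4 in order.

Gen 1 (s1^-1): strand 1 crosses under strand 2. Perm now: [2 1 3 4]
Gen 2 (s3^-1): strand 3 crosses under strand 4. Perm now: [2 1 4 3]
Gen 3 (s2^-1): strand 1 crosses under strand 4. Perm now: [2 4 1 3]
Gen 4 (s2): strand 4 crosses over strand 1. Perm now: [2 1 4 3]

Answer: 2 1 4 3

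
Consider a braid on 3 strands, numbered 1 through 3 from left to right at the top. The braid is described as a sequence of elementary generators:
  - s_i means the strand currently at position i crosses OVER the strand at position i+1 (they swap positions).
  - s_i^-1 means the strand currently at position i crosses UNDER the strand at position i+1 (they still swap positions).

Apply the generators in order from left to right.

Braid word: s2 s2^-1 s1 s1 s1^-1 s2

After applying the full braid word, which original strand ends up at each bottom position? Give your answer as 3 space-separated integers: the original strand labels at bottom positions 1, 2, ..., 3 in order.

Answer: 2 3 1

Derivation:
Gen 1 (s2): strand 2 crosses over strand 3. Perm now: [1 3 2]
Gen 2 (s2^-1): strand 3 crosses under strand 2. Perm now: [1 2 3]
Gen 3 (s1): strand 1 crosses over strand 2. Perm now: [2 1 3]
Gen 4 (s1): strand 2 crosses over strand 1. Perm now: [1 2 3]
Gen 5 (s1^-1): strand 1 crosses under strand 2. Perm now: [2 1 3]
Gen 6 (s2): strand 1 crosses over strand 3. Perm now: [2 3 1]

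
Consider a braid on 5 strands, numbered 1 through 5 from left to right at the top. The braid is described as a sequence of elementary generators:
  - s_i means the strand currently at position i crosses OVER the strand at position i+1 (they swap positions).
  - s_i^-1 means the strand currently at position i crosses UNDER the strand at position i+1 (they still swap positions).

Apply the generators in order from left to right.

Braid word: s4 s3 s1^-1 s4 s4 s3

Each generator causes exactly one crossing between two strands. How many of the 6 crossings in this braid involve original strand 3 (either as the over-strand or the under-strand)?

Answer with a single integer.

Gen 1: crossing 4x5. Involves strand 3? no. Count so far: 0
Gen 2: crossing 3x5. Involves strand 3? yes. Count so far: 1
Gen 3: crossing 1x2. Involves strand 3? no. Count so far: 1
Gen 4: crossing 3x4. Involves strand 3? yes. Count so far: 2
Gen 5: crossing 4x3. Involves strand 3? yes. Count so far: 3
Gen 6: crossing 5x3. Involves strand 3? yes. Count so far: 4

Answer: 4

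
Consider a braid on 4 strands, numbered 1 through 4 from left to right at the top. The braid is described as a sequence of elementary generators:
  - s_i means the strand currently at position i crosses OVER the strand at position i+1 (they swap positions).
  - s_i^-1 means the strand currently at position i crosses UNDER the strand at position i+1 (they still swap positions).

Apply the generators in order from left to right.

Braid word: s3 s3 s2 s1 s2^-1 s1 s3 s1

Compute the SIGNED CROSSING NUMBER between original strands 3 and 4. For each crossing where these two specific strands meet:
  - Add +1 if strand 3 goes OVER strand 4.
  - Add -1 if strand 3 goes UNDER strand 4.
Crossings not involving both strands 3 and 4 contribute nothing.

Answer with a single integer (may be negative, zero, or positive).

Answer: 0

Derivation:
Gen 1: 3 over 4. Both 3&4? yes. Contrib: +1. Sum: 1
Gen 2: 4 over 3. Both 3&4? yes. Contrib: -1. Sum: 0
Gen 3: crossing 2x3. Both 3&4? no. Sum: 0
Gen 4: crossing 1x3. Both 3&4? no. Sum: 0
Gen 5: crossing 1x2. Both 3&4? no. Sum: 0
Gen 6: crossing 3x2. Both 3&4? no. Sum: 0
Gen 7: crossing 1x4. Both 3&4? no. Sum: 0
Gen 8: crossing 2x3. Both 3&4? no. Sum: 0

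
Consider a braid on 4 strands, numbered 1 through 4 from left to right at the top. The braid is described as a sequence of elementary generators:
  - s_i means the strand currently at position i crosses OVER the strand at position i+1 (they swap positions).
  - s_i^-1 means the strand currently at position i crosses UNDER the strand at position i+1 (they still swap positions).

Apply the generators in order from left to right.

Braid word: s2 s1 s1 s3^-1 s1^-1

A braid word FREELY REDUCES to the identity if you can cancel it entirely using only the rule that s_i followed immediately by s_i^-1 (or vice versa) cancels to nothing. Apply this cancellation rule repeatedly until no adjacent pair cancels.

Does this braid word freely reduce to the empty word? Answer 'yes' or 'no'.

Answer: no

Derivation:
Gen 1 (s2): push. Stack: [s2]
Gen 2 (s1): push. Stack: [s2 s1]
Gen 3 (s1): push. Stack: [s2 s1 s1]
Gen 4 (s3^-1): push. Stack: [s2 s1 s1 s3^-1]
Gen 5 (s1^-1): push. Stack: [s2 s1 s1 s3^-1 s1^-1]
Reduced word: s2 s1 s1 s3^-1 s1^-1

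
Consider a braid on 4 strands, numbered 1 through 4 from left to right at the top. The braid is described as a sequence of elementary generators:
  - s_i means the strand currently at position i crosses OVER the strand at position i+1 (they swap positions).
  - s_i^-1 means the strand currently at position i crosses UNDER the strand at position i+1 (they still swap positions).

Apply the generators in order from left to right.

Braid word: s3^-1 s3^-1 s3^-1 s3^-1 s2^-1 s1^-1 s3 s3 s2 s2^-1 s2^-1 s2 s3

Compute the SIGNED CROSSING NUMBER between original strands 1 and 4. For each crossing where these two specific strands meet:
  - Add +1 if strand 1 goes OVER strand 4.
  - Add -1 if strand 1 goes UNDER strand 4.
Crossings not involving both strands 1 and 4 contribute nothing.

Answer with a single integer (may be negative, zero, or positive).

Answer: 0

Derivation:
Gen 1: crossing 3x4. Both 1&4? no. Sum: 0
Gen 2: crossing 4x3. Both 1&4? no. Sum: 0
Gen 3: crossing 3x4. Both 1&4? no. Sum: 0
Gen 4: crossing 4x3. Both 1&4? no. Sum: 0
Gen 5: crossing 2x3. Both 1&4? no. Sum: 0
Gen 6: crossing 1x3. Both 1&4? no. Sum: 0
Gen 7: crossing 2x4. Both 1&4? no. Sum: 0
Gen 8: crossing 4x2. Both 1&4? no. Sum: 0
Gen 9: crossing 1x2. Both 1&4? no. Sum: 0
Gen 10: crossing 2x1. Both 1&4? no. Sum: 0
Gen 11: crossing 1x2. Both 1&4? no. Sum: 0
Gen 12: crossing 2x1. Both 1&4? no. Sum: 0
Gen 13: crossing 2x4. Both 1&4? no. Sum: 0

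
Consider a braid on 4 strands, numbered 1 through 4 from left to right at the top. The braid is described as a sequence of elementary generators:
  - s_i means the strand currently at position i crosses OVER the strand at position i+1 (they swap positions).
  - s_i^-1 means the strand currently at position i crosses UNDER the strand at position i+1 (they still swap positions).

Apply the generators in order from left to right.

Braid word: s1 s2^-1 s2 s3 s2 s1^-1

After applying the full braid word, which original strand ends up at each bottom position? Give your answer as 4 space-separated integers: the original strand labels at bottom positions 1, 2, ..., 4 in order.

Answer: 4 2 1 3

Derivation:
Gen 1 (s1): strand 1 crosses over strand 2. Perm now: [2 1 3 4]
Gen 2 (s2^-1): strand 1 crosses under strand 3. Perm now: [2 3 1 4]
Gen 3 (s2): strand 3 crosses over strand 1. Perm now: [2 1 3 4]
Gen 4 (s3): strand 3 crosses over strand 4. Perm now: [2 1 4 3]
Gen 5 (s2): strand 1 crosses over strand 4. Perm now: [2 4 1 3]
Gen 6 (s1^-1): strand 2 crosses under strand 4. Perm now: [4 2 1 3]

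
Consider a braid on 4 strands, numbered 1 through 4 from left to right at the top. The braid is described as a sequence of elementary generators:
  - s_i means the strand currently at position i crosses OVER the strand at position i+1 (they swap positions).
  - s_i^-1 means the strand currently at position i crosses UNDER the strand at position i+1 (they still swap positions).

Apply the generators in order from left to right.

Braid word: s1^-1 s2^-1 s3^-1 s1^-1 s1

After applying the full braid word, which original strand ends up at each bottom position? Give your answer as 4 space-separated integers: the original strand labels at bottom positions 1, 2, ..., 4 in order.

Answer: 2 3 4 1

Derivation:
Gen 1 (s1^-1): strand 1 crosses under strand 2. Perm now: [2 1 3 4]
Gen 2 (s2^-1): strand 1 crosses under strand 3. Perm now: [2 3 1 4]
Gen 3 (s3^-1): strand 1 crosses under strand 4. Perm now: [2 3 4 1]
Gen 4 (s1^-1): strand 2 crosses under strand 3. Perm now: [3 2 4 1]
Gen 5 (s1): strand 3 crosses over strand 2. Perm now: [2 3 4 1]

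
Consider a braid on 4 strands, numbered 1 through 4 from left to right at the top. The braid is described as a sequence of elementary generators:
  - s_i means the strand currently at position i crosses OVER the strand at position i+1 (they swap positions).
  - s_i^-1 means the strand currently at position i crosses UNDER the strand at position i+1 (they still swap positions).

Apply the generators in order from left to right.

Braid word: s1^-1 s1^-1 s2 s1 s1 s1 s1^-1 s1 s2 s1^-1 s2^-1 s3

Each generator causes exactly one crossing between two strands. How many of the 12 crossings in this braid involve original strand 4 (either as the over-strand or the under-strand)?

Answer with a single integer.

Gen 1: crossing 1x2. Involves strand 4? no. Count so far: 0
Gen 2: crossing 2x1. Involves strand 4? no. Count so far: 0
Gen 3: crossing 2x3. Involves strand 4? no. Count so far: 0
Gen 4: crossing 1x3. Involves strand 4? no. Count so far: 0
Gen 5: crossing 3x1. Involves strand 4? no. Count so far: 0
Gen 6: crossing 1x3. Involves strand 4? no. Count so far: 0
Gen 7: crossing 3x1. Involves strand 4? no. Count so far: 0
Gen 8: crossing 1x3. Involves strand 4? no. Count so far: 0
Gen 9: crossing 1x2. Involves strand 4? no. Count so far: 0
Gen 10: crossing 3x2. Involves strand 4? no. Count so far: 0
Gen 11: crossing 3x1. Involves strand 4? no. Count so far: 0
Gen 12: crossing 3x4. Involves strand 4? yes. Count so far: 1

Answer: 1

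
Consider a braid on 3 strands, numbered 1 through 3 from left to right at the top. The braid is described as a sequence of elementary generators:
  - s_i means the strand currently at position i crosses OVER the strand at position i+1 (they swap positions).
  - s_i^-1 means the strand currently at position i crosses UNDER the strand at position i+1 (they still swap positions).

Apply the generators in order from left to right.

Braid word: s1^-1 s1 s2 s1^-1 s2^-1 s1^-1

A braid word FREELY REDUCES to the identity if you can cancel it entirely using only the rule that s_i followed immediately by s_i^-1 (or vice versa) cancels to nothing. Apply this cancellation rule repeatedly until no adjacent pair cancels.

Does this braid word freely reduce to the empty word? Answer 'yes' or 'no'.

Gen 1 (s1^-1): push. Stack: [s1^-1]
Gen 2 (s1): cancels prior s1^-1. Stack: []
Gen 3 (s2): push. Stack: [s2]
Gen 4 (s1^-1): push. Stack: [s2 s1^-1]
Gen 5 (s2^-1): push. Stack: [s2 s1^-1 s2^-1]
Gen 6 (s1^-1): push. Stack: [s2 s1^-1 s2^-1 s1^-1]
Reduced word: s2 s1^-1 s2^-1 s1^-1

Answer: no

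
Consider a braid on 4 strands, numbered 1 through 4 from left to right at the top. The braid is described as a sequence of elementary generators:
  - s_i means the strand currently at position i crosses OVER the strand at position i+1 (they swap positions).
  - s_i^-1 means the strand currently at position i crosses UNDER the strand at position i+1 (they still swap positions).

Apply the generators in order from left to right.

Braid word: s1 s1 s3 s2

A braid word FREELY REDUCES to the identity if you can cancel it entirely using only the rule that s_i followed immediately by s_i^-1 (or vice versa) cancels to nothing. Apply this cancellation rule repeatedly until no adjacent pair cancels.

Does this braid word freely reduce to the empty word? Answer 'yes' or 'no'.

Gen 1 (s1): push. Stack: [s1]
Gen 2 (s1): push. Stack: [s1 s1]
Gen 3 (s3): push. Stack: [s1 s1 s3]
Gen 4 (s2): push. Stack: [s1 s1 s3 s2]
Reduced word: s1 s1 s3 s2

Answer: no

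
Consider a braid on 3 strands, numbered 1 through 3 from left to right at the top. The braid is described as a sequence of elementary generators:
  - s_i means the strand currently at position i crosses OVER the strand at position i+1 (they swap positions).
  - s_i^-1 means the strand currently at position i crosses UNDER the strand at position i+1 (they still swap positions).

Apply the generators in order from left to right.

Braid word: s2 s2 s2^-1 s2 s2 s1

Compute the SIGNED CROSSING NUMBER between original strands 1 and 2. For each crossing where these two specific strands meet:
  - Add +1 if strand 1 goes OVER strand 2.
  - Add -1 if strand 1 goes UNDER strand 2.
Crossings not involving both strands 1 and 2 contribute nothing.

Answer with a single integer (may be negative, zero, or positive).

Answer: 0

Derivation:
Gen 1: crossing 2x3. Both 1&2? no. Sum: 0
Gen 2: crossing 3x2. Both 1&2? no. Sum: 0
Gen 3: crossing 2x3. Both 1&2? no. Sum: 0
Gen 4: crossing 3x2. Both 1&2? no. Sum: 0
Gen 5: crossing 2x3. Both 1&2? no. Sum: 0
Gen 6: crossing 1x3. Both 1&2? no. Sum: 0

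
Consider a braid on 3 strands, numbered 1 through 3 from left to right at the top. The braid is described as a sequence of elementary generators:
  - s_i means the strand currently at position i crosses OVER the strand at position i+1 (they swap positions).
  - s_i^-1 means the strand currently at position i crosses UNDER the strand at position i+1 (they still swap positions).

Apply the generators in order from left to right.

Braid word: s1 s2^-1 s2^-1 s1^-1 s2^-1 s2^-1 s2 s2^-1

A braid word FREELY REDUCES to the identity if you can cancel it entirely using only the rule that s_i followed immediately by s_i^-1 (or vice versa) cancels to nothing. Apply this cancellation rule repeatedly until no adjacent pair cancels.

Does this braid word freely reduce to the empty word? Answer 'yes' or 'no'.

Gen 1 (s1): push. Stack: [s1]
Gen 2 (s2^-1): push. Stack: [s1 s2^-1]
Gen 3 (s2^-1): push. Stack: [s1 s2^-1 s2^-1]
Gen 4 (s1^-1): push. Stack: [s1 s2^-1 s2^-1 s1^-1]
Gen 5 (s2^-1): push. Stack: [s1 s2^-1 s2^-1 s1^-1 s2^-1]
Gen 6 (s2^-1): push. Stack: [s1 s2^-1 s2^-1 s1^-1 s2^-1 s2^-1]
Gen 7 (s2): cancels prior s2^-1. Stack: [s1 s2^-1 s2^-1 s1^-1 s2^-1]
Gen 8 (s2^-1): push. Stack: [s1 s2^-1 s2^-1 s1^-1 s2^-1 s2^-1]
Reduced word: s1 s2^-1 s2^-1 s1^-1 s2^-1 s2^-1

Answer: no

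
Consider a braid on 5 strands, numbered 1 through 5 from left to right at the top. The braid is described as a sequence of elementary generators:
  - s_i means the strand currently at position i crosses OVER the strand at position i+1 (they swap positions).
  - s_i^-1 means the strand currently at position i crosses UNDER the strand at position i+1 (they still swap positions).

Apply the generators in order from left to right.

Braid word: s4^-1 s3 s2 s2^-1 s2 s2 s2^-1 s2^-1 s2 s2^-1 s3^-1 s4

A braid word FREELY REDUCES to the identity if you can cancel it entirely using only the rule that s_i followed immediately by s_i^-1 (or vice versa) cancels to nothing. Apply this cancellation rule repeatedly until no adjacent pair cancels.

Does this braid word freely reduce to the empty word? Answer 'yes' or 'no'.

Gen 1 (s4^-1): push. Stack: [s4^-1]
Gen 2 (s3): push. Stack: [s4^-1 s3]
Gen 3 (s2): push. Stack: [s4^-1 s3 s2]
Gen 4 (s2^-1): cancels prior s2. Stack: [s4^-1 s3]
Gen 5 (s2): push. Stack: [s4^-1 s3 s2]
Gen 6 (s2): push. Stack: [s4^-1 s3 s2 s2]
Gen 7 (s2^-1): cancels prior s2. Stack: [s4^-1 s3 s2]
Gen 8 (s2^-1): cancels prior s2. Stack: [s4^-1 s3]
Gen 9 (s2): push. Stack: [s4^-1 s3 s2]
Gen 10 (s2^-1): cancels prior s2. Stack: [s4^-1 s3]
Gen 11 (s3^-1): cancels prior s3. Stack: [s4^-1]
Gen 12 (s4): cancels prior s4^-1. Stack: []
Reduced word: (empty)

Answer: yes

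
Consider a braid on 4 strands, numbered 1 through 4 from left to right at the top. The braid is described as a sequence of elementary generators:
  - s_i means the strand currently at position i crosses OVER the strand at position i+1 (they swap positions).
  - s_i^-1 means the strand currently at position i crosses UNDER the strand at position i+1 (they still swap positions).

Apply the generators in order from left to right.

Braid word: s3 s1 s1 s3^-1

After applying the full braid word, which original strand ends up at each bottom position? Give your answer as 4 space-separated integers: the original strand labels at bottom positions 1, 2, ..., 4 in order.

Gen 1 (s3): strand 3 crosses over strand 4. Perm now: [1 2 4 3]
Gen 2 (s1): strand 1 crosses over strand 2. Perm now: [2 1 4 3]
Gen 3 (s1): strand 2 crosses over strand 1. Perm now: [1 2 4 3]
Gen 4 (s3^-1): strand 4 crosses under strand 3. Perm now: [1 2 3 4]

Answer: 1 2 3 4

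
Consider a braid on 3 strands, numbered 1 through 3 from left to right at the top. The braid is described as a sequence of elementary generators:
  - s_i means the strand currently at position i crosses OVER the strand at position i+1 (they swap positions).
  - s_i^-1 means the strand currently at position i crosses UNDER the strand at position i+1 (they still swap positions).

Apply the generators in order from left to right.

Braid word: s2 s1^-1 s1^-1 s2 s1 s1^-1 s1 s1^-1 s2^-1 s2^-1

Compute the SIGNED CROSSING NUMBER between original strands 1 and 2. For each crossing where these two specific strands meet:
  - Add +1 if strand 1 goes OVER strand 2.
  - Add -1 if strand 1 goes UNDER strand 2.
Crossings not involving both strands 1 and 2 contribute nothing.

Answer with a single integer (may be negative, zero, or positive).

Answer: 4

Derivation:
Gen 1: crossing 2x3. Both 1&2? no. Sum: 0
Gen 2: crossing 1x3. Both 1&2? no. Sum: 0
Gen 3: crossing 3x1. Both 1&2? no. Sum: 0
Gen 4: crossing 3x2. Both 1&2? no. Sum: 0
Gen 5: 1 over 2. Both 1&2? yes. Contrib: +1. Sum: 1
Gen 6: 2 under 1. Both 1&2? yes. Contrib: +1. Sum: 2
Gen 7: 1 over 2. Both 1&2? yes. Contrib: +1. Sum: 3
Gen 8: 2 under 1. Both 1&2? yes. Contrib: +1. Sum: 4
Gen 9: crossing 2x3. Both 1&2? no. Sum: 4
Gen 10: crossing 3x2. Both 1&2? no. Sum: 4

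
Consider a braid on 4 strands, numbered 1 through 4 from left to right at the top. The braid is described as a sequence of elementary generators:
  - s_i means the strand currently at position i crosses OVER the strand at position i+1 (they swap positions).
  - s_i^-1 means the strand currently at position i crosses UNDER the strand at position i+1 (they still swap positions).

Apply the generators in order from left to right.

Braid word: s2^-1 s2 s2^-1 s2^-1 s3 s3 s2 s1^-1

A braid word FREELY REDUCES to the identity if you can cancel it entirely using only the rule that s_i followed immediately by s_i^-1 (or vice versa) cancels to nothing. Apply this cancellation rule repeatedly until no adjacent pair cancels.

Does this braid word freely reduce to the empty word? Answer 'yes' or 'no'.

Gen 1 (s2^-1): push. Stack: [s2^-1]
Gen 2 (s2): cancels prior s2^-1. Stack: []
Gen 3 (s2^-1): push. Stack: [s2^-1]
Gen 4 (s2^-1): push. Stack: [s2^-1 s2^-1]
Gen 5 (s3): push. Stack: [s2^-1 s2^-1 s3]
Gen 6 (s3): push. Stack: [s2^-1 s2^-1 s3 s3]
Gen 7 (s2): push. Stack: [s2^-1 s2^-1 s3 s3 s2]
Gen 8 (s1^-1): push. Stack: [s2^-1 s2^-1 s3 s3 s2 s1^-1]
Reduced word: s2^-1 s2^-1 s3 s3 s2 s1^-1

Answer: no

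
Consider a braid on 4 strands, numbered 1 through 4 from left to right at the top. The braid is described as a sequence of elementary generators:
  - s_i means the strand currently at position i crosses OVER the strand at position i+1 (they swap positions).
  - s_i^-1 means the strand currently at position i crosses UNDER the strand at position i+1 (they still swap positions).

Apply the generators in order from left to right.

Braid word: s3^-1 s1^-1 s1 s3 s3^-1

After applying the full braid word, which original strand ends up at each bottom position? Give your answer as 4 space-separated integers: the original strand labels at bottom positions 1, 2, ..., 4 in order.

Answer: 1 2 4 3

Derivation:
Gen 1 (s3^-1): strand 3 crosses under strand 4. Perm now: [1 2 4 3]
Gen 2 (s1^-1): strand 1 crosses under strand 2. Perm now: [2 1 4 3]
Gen 3 (s1): strand 2 crosses over strand 1. Perm now: [1 2 4 3]
Gen 4 (s3): strand 4 crosses over strand 3. Perm now: [1 2 3 4]
Gen 5 (s3^-1): strand 3 crosses under strand 4. Perm now: [1 2 4 3]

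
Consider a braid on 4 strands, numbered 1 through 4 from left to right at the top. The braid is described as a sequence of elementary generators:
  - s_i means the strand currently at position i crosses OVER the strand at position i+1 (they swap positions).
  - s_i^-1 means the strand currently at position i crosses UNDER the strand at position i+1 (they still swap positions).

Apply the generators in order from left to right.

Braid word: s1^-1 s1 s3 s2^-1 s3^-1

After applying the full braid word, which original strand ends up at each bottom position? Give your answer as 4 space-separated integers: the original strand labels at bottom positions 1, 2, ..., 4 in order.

Gen 1 (s1^-1): strand 1 crosses under strand 2. Perm now: [2 1 3 4]
Gen 2 (s1): strand 2 crosses over strand 1. Perm now: [1 2 3 4]
Gen 3 (s3): strand 3 crosses over strand 4. Perm now: [1 2 4 3]
Gen 4 (s2^-1): strand 2 crosses under strand 4. Perm now: [1 4 2 3]
Gen 5 (s3^-1): strand 2 crosses under strand 3. Perm now: [1 4 3 2]

Answer: 1 4 3 2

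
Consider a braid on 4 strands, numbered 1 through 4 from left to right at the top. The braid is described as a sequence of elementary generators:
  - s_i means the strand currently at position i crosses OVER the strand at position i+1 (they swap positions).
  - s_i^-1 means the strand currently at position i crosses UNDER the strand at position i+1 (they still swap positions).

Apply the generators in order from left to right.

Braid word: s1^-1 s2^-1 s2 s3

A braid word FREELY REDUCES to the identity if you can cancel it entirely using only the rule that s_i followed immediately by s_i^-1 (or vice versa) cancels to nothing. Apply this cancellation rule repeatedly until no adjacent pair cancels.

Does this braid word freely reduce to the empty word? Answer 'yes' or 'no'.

Gen 1 (s1^-1): push. Stack: [s1^-1]
Gen 2 (s2^-1): push. Stack: [s1^-1 s2^-1]
Gen 3 (s2): cancels prior s2^-1. Stack: [s1^-1]
Gen 4 (s3): push. Stack: [s1^-1 s3]
Reduced word: s1^-1 s3

Answer: no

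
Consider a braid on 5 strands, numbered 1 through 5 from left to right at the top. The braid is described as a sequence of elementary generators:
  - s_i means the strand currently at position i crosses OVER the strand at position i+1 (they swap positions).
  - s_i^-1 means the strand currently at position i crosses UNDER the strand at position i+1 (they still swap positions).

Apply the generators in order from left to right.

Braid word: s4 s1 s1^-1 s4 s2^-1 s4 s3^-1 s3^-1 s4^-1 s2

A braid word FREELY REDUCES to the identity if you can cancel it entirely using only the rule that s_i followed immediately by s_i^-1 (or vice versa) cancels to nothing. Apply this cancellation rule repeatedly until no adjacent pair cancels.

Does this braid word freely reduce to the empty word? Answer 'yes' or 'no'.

Gen 1 (s4): push. Stack: [s4]
Gen 2 (s1): push. Stack: [s4 s1]
Gen 3 (s1^-1): cancels prior s1. Stack: [s4]
Gen 4 (s4): push. Stack: [s4 s4]
Gen 5 (s2^-1): push. Stack: [s4 s4 s2^-1]
Gen 6 (s4): push. Stack: [s4 s4 s2^-1 s4]
Gen 7 (s3^-1): push. Stack: [s4 s4 s2^-1 s4 s3^-1]
Gen 8 (s3^-1): push. Stack: [s4 s4 s2^-1 s4 s3^-1 s3^-1]
Gen 9 (s4^-1): push. Stack: [s4 s4 s2^-1 s4 s3^-1 s3^-1 s4^-1]
Gen 10 (s2): push. Stack: [s4 s4 s2^-1 s4 s3^-1 s3^-1 s4^-1 s2]
Reduced word: s4 s4 s2^-1 s4 s3^-1 s3^-1 s4^-1 s2

Answer: no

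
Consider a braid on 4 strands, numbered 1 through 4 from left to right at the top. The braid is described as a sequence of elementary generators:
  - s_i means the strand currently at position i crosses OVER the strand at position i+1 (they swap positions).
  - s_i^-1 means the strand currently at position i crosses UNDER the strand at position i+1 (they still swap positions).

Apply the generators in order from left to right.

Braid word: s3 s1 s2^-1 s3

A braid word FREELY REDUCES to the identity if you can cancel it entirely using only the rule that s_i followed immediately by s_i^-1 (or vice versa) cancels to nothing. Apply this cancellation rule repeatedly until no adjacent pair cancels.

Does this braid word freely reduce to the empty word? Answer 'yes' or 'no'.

Answer: no

Derivation:
Gen 1 (s3): push. Stack: [s3]
Gen 2 (s1): push. Stack: [s3 s1]
Gen 3 (s2^-1): push. Stack: [s3 s1 s2^-1]
Gen 4 (s3): push. Stack: [s3 s1 s2^-1 s3]
Reduced word: s3 s1 s2^-1 s3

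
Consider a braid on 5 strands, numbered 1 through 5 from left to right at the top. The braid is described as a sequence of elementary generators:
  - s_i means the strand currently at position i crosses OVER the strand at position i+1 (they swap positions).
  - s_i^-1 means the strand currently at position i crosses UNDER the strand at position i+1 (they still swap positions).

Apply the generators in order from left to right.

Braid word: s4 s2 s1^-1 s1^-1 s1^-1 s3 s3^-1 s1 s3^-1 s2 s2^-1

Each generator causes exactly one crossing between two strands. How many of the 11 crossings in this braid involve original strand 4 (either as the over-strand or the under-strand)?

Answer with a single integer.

Answer: 1

Derivation:
Gen 1: crossing 4x5. Involves strand 4? yes. Count so far: 1
Gen 2: crossing 2x3. Involves strand 4? no. Count so far: 1
Gen 3: crossing 1x3. Involves strand 4? no. Count so far: 1
Gen 4: crossing 3x1. Involves strand 4? no. Count so far: 1
Gen 5: crossing 1x3. Involves strand 4? no. Count so far: 1
Gen 6: crossing 2x5. Involves strand 4? no. Count so far: 1
Gen 7: crossing 5x2. Involves strand 4? no. Count so far: 1
Gen 8: crossing 3x1. Involves strand 4? no. Count so far: 1
Gen 9: crossing 2x5. Involves strand 4? no. Count so far: 1
Gen 10: crossing 3x5. Involves strand 4? no. Count so far: 1
Gen 11: crossing 5x3. Involves strand 4? no. Count so far: 1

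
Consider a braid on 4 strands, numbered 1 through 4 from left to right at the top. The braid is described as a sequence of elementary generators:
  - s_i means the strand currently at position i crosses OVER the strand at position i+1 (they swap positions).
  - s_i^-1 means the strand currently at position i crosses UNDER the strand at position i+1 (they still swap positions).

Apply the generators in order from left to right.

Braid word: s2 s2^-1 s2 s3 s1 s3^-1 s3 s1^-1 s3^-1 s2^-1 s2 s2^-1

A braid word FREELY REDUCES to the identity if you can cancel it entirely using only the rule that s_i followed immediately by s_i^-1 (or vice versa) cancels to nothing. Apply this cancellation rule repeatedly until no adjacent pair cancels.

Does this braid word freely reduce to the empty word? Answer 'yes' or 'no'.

Answer: yes

Derivation:
Gen 1 (s2): push. Stack: [s2]
Gen 2 (s2^-1): cancels prior s2. Stack: []
Gen 3 (s2): push. Stack: [s2]
Gen 4 (s3): push. Stack: [s2 s3]
Gen 5 (s1): push. Stack: [s2 s3 s1]
Gen 6 (s3^-1): push. Stack: [s2 s3 s1 s3^-1]
Gen 7 (s3): cancels prior s3^-1. Stack: [s2 s3 s1]
Gen 8 (s1^-1): cancels prior s1. Stack: [s2 s3]
Gen 9 (s3^-1): cancels prior s3. Stack: [s2]
Gen 10 (s2^-1): cancels prior s2. Stack: []
Gen 11 (s2): push. Stack: [s2]
Gen 12 (s2^-1): cancels prior s2. Stack: []
Reduced word: (empty)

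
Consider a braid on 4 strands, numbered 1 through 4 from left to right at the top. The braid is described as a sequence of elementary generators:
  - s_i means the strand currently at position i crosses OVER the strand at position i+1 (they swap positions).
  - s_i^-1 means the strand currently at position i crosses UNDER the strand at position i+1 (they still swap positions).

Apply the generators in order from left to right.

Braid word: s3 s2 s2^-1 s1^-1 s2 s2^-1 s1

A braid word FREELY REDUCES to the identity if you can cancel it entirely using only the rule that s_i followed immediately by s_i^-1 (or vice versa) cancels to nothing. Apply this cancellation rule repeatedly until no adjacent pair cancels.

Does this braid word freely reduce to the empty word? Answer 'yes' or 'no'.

Answer: no

Derivation:
Gen 1 (s3): push. Stack: [s3]
Gen 2 (s2): push. Stack: [s3 s2]
Gen 3 (s2^-1): cancels prior s2. Stack: [s3]
Gen 4 (s1^-1): push. Stack: [s3 s1^-1]
Gen 5 (s2): push. Stack: [s3 s1^-1 s2]
Gen 6 (s2^-1): cancels prior s2. Stack: [s3 s1^-1]
Gen 7 (s1): cancels prior s1^-1. Stack: [s3]
Reduced word: s3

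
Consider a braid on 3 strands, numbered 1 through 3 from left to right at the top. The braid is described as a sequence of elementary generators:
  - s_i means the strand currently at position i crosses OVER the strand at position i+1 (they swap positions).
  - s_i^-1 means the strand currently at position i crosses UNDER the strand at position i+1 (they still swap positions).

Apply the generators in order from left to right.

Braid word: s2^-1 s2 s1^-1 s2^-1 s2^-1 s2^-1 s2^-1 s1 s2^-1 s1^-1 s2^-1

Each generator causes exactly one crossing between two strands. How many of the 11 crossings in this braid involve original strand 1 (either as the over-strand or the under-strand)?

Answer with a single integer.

Gen 1: crossing 2x3. Involves strand 1? no. Count so far: 0
Gen 2: crossing 3x2. Involves strand 1? no. Count so far: 0
Gen 3: crossing 1x2. Involves strand 1? yes. Count so far: 1
Gen 4: crossing 1x3. Involves strand 1? yes. Count so far: 2
Gen 5: crossing 3x1. Involves strand 1? yes. Count so far: 3
Gen 6: crossing 1x3. Involves strand 1? yes. Count so far: 4
Gen 7: crossing 3x1. Involves strand 1? yes. Count so far: 5
Gen 8: crossing 2x1. Involves strand 1? yes. Count so far: 6
Gen 9: crossing 2x3. Involves strand 1? no. Count so far: 6
Gen 10: crossing 1x3. Involves strand 1? yes. Count so far: 7
Gen 11: crossing 1x2. Involves strand 1? yes. Count so far: 8

Answer: 8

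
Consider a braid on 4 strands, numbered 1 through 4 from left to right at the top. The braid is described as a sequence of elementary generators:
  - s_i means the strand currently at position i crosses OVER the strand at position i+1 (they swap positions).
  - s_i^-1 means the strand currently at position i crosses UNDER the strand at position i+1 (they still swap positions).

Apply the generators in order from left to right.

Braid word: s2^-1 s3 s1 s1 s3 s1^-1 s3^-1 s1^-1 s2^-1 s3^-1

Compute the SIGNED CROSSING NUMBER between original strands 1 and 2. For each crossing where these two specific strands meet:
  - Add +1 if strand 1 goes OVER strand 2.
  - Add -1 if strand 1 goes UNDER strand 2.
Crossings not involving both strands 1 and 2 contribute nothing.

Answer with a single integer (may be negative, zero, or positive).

Gen 1: crossing 2x3. Both 1&2? no. Sum: 0
Gen 2: crossing 2x4. Both 1&2? no. Sum: 0
Gen 3: crossing 1x3. Both 1&2? no. Sum: 0
Gen 4: crossing 3x1. Both 1&2? no. Sum: 0
Gen 5: crossing 4x2. Both 1&2? no. Sum: 0
Gen 6: crossing 1x3. Both 1&2? no. Sum: 0
Gen 7: crossing 2x4. Both 1&2? no. Sum: 0
Gen 8: crossing 3x1. Both 1&2? no. Sum: 0
Gen 9: crossing 3x4. Both 1&2? no. Sum: 0
Gen 10: crossing 3x2. Both 1&2? no. Sum: 0

Answer: 0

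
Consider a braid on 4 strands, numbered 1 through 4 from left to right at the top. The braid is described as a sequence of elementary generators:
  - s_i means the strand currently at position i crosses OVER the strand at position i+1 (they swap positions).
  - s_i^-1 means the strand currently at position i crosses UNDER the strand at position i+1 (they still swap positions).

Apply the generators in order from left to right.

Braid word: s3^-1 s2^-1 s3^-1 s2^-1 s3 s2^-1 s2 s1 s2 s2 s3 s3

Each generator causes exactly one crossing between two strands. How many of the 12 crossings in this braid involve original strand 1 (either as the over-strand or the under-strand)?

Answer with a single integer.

Gen 1: crossing 3x4. Involves strand 1? no. Count so far: 0
Gen 2: crossing 2x4. Involves strand 1? no. Count so far: 0
Gen 3: crossing 2x3. Involves strand 1? no. Count so far: 0
Gen 4: crossing 4x3. Involves strand 1? no. Count so far: 0
Gen 5: crossing 4x2. Involves strand 1? no. Count so far: 0
Gen 6: crossing 3x2. Involves strand 1? no. Count so far: 0
Gen 7: crossing 2x3. Involves strand 1? no. Count so far: 0
Gen 8: crossing 1x3. Involves strand 1? yes. Count so far: 1
Gen 9: crossing 1x2. Involves strand 1? yes. Count so far: 2
Gen 10: crossing 2x1. Involves strand 1? yes. Count so far: 3
Gen 11: crossing 2x4. Involves strand 1? no. Count so far: 3
Gen 12: crossing 4x2. Involves strand 1? no. Count so far: 3

Answer: 3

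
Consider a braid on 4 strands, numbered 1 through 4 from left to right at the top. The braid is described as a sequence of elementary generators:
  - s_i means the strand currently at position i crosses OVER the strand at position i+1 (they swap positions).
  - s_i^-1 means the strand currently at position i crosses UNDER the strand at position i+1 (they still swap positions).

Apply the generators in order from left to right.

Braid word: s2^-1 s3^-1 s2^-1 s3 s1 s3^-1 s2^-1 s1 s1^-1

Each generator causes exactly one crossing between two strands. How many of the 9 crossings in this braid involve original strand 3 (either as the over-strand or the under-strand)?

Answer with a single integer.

Answer: 7

Derivation:
Gen 1: crossing 2x3. Involves strand 3? yes. Count so far: 1
Gen 2: crossing 2x4. Involves strand 3? no. Count so far: 1
Gen 3: crossing 3x4. Involves strand 3? yes. Count so far: 2
Gen 4: crossing 3x2. Involves strand 3? yes. Count so far: 3
Gen 5: crossing 1x4. Involves strand 3? no. Count so far: 3
Gen 6: crossing 2x3. Involves strand 3? yes. Count so far: 4
Gen 7: crossing 1x3. Involves strand 3? yes. Count so far: 5
Gen 8: crossing 4x3. Involves strand 3? yes. Count so far: 6
Gen 9: crossing 3x4. Involves strand 3? yes. Count so far: 7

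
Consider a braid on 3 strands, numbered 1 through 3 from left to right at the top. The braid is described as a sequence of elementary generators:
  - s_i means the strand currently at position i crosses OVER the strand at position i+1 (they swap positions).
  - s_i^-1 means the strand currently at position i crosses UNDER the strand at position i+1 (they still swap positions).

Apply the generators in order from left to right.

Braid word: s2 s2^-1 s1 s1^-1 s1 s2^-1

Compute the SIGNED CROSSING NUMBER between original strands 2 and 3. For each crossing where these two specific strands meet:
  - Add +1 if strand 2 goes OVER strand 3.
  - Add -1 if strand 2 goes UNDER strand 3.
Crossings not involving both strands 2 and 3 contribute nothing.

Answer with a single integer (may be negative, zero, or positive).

Gen 1: 2 over 3. Both 2&3? yes. Contrib: +1. Sum: 1
Gen 2: 3 under 2. Both 2&3? yes. Contrib: +1. Sum: 2
Gen 3: crossing 1x2. Both 2&3? no. Sum: 2
Gen 4: crossing 2x1. Both 2&3? no. Sum: 2
Gen 5: crossing 1x2. Both 2&3? no. Sum: 2
Gen 6: crossing 1x3. Both 2&3? no. Sum: 2

Answer: 2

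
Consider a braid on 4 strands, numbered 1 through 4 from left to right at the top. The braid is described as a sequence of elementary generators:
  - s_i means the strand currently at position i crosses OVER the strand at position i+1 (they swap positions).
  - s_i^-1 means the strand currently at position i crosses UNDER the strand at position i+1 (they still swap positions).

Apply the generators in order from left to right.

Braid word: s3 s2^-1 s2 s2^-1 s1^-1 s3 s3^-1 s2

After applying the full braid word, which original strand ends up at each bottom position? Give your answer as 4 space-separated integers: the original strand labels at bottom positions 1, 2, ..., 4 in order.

Answer: 4 2 1 3

Derivation:
Gen 1 (s3): strand 3 crosses over strand 4. Perm now: [1 2 4 3]
Gen 2 (s2^-1): strand 2 crosses under strand 4. Perm now: [1 4 2 3]
Gen 3 (s2): strand 4 crosses over strand 2. Perm now: [1 2 4 3]
Gen 4 (s2^-1): strand 2 crosses under strand 4. Perm now: [1 4 2 3]
Gen 5 (s1^-1): strand 1 crosses under strand 4. Perm now: [4 1 2 3]
Gen 6 (s3): strand 2 crosses over strand 3. Perm now: [4 1 3 2]
Gen 7 (s3^-1): strand 3 crosses under strand 2. Perm now: [4 1 2 3]
Gen 8 (s2): strand 1 crosses over strand 2. Perm now: [4 2 1 3]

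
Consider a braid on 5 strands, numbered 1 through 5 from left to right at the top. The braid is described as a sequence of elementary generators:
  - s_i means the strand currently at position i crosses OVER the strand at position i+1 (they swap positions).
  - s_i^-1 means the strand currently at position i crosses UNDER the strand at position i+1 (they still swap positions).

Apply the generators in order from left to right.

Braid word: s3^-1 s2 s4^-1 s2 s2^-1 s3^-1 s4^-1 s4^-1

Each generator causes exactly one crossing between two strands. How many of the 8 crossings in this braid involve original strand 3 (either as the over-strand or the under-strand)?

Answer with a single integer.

Answer: 4

Derivation:
Gen 1: crossing 3x4. Involves strand 3? yes. Count so far: 1
Gen 2: crossing 2x4. Involves strand 3? no. Count so far: 1
Gen 3: crossing 3x5. Involves strand 3? yes. Count so far: 2
Gen 4: crossing 4x2. Involves strand 3? no. Count so far: 2
Gen 5: crossing 2x4. Involves strand 3? no. Count so far: 2
Gen 6: crossing 2x5. Involves strand 3? no. Count so far: 2
Gen 7: crossing 2x3. Involves strand 3? yes. Count so far: 3
Gen 8: crossing 3x2. Involves strand 3? yes. Count so far: 4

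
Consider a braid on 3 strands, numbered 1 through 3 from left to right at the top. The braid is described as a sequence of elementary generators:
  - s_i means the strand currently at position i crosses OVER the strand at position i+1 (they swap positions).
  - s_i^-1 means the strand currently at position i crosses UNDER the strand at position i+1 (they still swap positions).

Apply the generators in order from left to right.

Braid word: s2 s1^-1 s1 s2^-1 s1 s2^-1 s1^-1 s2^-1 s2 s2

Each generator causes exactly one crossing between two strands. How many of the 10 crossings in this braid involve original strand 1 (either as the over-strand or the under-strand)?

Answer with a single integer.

Gen 1: crossing 2x3. Involves strand 1? no. Count so far: 0
Gen 2: crossing 1x3. Involves strand 1? yes. Count so far: 1
Gen 3: crossing 3x1. Involves strand 1? yes. Count so far: 2
Gen 4: crossing 3x2. Involves strand 1? no. Count so far: 2
Gen 5: crossing 1x2. Involves strand 1? yes. Count so far: 3
Gen 6: crossing 1x3. Involves strand 1? yes. Count so far: 4
Gen 7: crossing 2x3. Involves strand 1? no. Count so far: 4
Gen 8: crossing 2x1. Involves strand 1? yes. Count so far: 5
Gen 9: crossing 1x2. Involves strand 1? yes. Count so far: 6
Gen 10: crossing 2x1. Involves strand 1? yes. Count so far: 7

Answer: 7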